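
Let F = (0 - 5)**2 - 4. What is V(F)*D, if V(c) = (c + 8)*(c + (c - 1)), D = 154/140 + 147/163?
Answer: 3879707/1630 ≈ 2380.2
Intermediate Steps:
D = 3263/1630 (D = 154*(1/140) + 147*(1/163) = 11/10 + 147/163 = 3263/1630 ≈ 2.0018)
F = 21 (F = (-5)**2 - 4 = 25 - 4 = 21)
V(c) = (-1 + 2*c)*(8 + c) (V(c) = (8 + c)*(c + (-1 + c)) = (8 + c)*(-1 + 2*c) = (-1 + 2*c)*(8 + c))
V(F)*D = (-8 + 2*21**2 + 15*21)*(3263/1630) = (-8 + 2*441 + 315)*(3263/1630) = (-8 + 882 + 315)*(3263/1630) = 1189*(3263/1630) = 3879707/1630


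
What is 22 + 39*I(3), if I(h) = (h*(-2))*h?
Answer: -680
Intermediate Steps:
I(h) = -2*h² (I(h) = (-2*h)*h = -2*h²)
22 + 39*I(3) = 22 + 39*(-2*3²) = 22 + 39*(-2*9) = 22 + 39*(-18) = 22 - 702 = -680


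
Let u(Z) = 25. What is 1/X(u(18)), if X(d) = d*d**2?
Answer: 1/15625 ≈ 6.4000e-5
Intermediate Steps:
X(d) = d**3
1/X(u(18)) = 1/(25**3) = 1/15625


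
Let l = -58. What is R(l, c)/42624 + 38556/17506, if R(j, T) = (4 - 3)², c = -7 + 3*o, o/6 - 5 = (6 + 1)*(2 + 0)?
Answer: 821714225/373087872 ≈ 2.2025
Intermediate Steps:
o = 114 (o = 30 + 6*((6 + 1)*(2 + 0)) = 30 + 6*(7*2) = 30 + 6*14 = 30 + 84 = 114)
c = 335 (c = -7 + 3*114 = -7 + 342 = 335)
R(j, T) = 1 (R(j, T) = 1² = 1)
R(l, c)/42624 + 38556/17506 = 1/42624 + 38556/17506 = 1*(1/42624) + 38556*(1/17506) = 1/42624 + 19278/8753 = 821714225/373087872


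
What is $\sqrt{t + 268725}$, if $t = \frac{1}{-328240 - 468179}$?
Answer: $\frac{\sqrt{18938639916737034}}{265473} \approx 518.39$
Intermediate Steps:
$t = - \frac{1}{796419}$ ($t = \frac{1}{-796419} = - \frac{1}{796419} \approx -1.2556 \cdot 10^{-6}$)
$\sqrt{t + 268725} = \sqrt{- \frac{1}{796419} + 268725} = \sqrt{\frac{214017695774}{796419}} = \frac{\sqrt{18938639916737034}}{265473}$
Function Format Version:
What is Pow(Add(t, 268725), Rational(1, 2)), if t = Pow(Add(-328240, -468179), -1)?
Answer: Mul(Rational(1, 265473), Pow(18938639916737034, Rational(1, 2))) ≈ 518.39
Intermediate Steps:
t = Rational(-1, 796419) (t = Pow(-796419, -1) = Rational(-1, 796419) ≈ -1.2556e-6)
Pow(Add(t, 268725), Rational(1, 2)) = Pow(Add(Rational(-1, 796419), 268725), Rational(1, 2)) = Pow(Rational(214017695774, 796419), Rational(1, 2)) = Mul(Rational(1, 265473), Pow(18938639916737034, Rational(1, 2)))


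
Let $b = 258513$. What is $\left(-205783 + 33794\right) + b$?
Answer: $86524$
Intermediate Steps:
$\left(-205783 + 33794\right) + b = \left(-205783 + 33794\right) + 258513 = -171989 + 258513 = 86524$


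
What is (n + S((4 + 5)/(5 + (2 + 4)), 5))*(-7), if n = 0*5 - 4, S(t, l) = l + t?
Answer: -140/11 ≈ -12.727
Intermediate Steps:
n = -4 (n = 0 - 4 = -4)
(n + S((4 + 5)/(5 + (2 + 4)), 5))*(-7) = (-4 + (5 + (4 + 5)/(5 + (2 + 4))))*(-7) = (-4 + (5 + 9/(5 + 6)))*(-7) = (-4 + (5 + 9/11))*(-7) = (-4 + 64/11)*(-7) = (20/11)*(-7) = -140/11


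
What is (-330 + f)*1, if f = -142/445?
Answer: -146992/445 ≈ -330.32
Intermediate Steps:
f = -142/445 (f = -142*1/445 = -142/445 ≈ -0.31910)
(-330 + f)*1 = (-330 - 142/445)*1 = -146992/445*1 = -146992/445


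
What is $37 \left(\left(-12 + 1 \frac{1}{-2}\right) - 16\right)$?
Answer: $- \frac{2109}{2} \approx -1054.5$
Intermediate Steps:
$37 \left(\left(-12 + 1 \frac{1}{-2}\right) - 16\right) = 37 \left(\left(-12 + 1 \left(- \frac{1}{2}\right)\right) - 16\right) = 37 \left(\left(-12 - \frac{1}{2}\right) - 16\right) = 37 \left(- \frac{25}{2} - 16\right) = 37 \left(- \frac{57}{2}\right) = - \frac{2109}{2}$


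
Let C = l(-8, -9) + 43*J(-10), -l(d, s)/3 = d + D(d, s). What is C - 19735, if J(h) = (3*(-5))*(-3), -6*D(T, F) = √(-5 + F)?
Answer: -17776 + I*√14/2 ≈ -17776.0 + 1.8708*I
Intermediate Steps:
D(T, F) = -√(-5 + F)/6
J(h) = 45 (J(h) = -15*(-3) = 45)
l(d, s) = √(-5 + s)/2 - 3*d (l(d, s) = -3*(d - √(-5 + s)/6) = √(-5 + s)/2 - 3*d)
C = 1959 + I*√14/2 (C = (√(-5 - 9)/2 - 3*(-8)) + 43*45 = (√(-14)/2 + 24) + 1935 = ((I*√14)/2 + 24) + 1935 = (I*√14/2 + 24) + 1935 = (24 + I*√14/2) + 1935 = 1959 + I*√14/2 ≈ 1959.0 + 1.8708*I)
C - 19735 = (1959 + I*√14/2) - 19735 = -17776 + I*√14/2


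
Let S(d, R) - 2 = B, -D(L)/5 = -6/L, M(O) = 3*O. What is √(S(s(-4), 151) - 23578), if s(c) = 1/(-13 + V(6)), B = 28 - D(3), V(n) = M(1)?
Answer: I*√23558 ≈ 153.49*I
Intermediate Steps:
V(n) = 3 (V(n) = 3*1 = 3)
D(L) = 30/L (D(L) = -(-30)/L = 30/L)
B = 18 (B = 28 - 30/3 = 28 - 1*10 = 28 - 10 = 18)
s(c) = -⅒ (s(c) = 1/(-13 + 3) = 1/(-10) = -⅒)
S(d, R) = 20 (S(d, R) = 2 + 18 = 20)
√(S(s(-4), 151) - 23578) = √(20 - 23578) = √(-23558) = I*√23558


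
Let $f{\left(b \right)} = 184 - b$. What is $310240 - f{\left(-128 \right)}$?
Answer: $309928$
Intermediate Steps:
$310240 - f{\left(-128 \right)} = 310240 - \left(184 - -128\right) = 310240 - \left(184 + 128\right) = 310240 - 312 = 309928$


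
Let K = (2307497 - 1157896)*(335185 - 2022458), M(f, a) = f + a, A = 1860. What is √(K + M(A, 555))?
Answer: I*√1939690725658 ≈ 1.3927e+6*I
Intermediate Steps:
M(f, a) = a + f
K = -1939690728073 (K = 1149601*(-1687273) = -1939690728073)
√(K + M(A, 555)) = √(-1939690728073 + (555 + 1860)) = √(-1939690728073 + 2415) = √(-1939690725658) = I*√1939690725658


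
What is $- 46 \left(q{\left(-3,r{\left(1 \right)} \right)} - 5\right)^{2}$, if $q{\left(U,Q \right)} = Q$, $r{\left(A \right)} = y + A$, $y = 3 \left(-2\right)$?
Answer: $-4600$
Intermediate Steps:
$y = -6$
$r{\left(A \right)} = -6 + A$
$- 46 \left(q{\left(-3,r{\left(1 \right)} \right)} - 5\right)^{2} = - 46 \left(\left(-6 + 1\right) - 5\right)^{2} = - 46 \left(-5 - 5\right)^{2} = - 46 \left(-10\right)^{2} = \left(-46\right) 100 = -4600$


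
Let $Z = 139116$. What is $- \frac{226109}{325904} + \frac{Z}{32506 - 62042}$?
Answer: $- \frac{1625525509}{300809392} \approx -5.4038$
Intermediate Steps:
$- \frac{226109}{325904} + \frac{Z}{32506 - 62042} = - \frac{226109}{325904} + \frac{139116}{32506 - 62042} = \left(-226109\right) \frac{1}{325904} + \frac{139116}{-29536} = - \frac{226109}{325904} + 139116 \left(- \frac{1}{29536}\right) = - \frac{226109}{325904} - \frac{34779}{7384} = - \frac{1625525509}{300809392}$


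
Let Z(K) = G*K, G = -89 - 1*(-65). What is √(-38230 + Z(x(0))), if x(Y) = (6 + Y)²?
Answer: I*√39094 ≈ 197.72*I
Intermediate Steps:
G = -24 (G = -89 + 65 = -24)
Z(K) = -24*K
√(-38230 + Z(x(0))) = √(-38230 - 24*(6 + 0)²) = √(-38230 - 24*6²) = √(-38230 - 24*36) = √(-38230 - 864) = √(-39094) = I*√39094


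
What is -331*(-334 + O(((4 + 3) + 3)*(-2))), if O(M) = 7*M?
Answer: 156894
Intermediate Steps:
-331*(-334 + O(((4 + 3) + 3)*(-2))) = -331*(-334 + 7*(((4 + 3) + 3)*(-2))) = -331*(-334 + 7*((7 + 3)*(-2))) = -331*(-334 + 7*(10*(-2))) = -331*(-334 + 7*(-20)) = -331*(-334 - 140) = -331*(-474) = 156894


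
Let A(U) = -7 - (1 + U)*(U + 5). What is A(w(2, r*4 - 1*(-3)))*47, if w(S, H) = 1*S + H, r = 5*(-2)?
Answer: -48269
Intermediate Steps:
r = -10
w(S, H) = H + S (w(S, H) = S + H = H + S)
A(U) = -7 - (1 + U)*(5 + U)
A(w(2, r*4 - 1*(-3)))*47 = (-12 - ((-10*4 - 1*(-3)) + 2)² - 6*((-10*4 - 1*(-3)) + 2))*47 = (-12 - ((-40 + 3) + 2)² - 6*((-40 + 3) + 2))*47 = (-12 - (-37 + 2)² - 6*(-37 + 2))*47 = (-12 - 1*(-35)² - 6*(-35))*47 = (-12 - 1*1225 + 210)*47 = (-12 - 1225 + 210)*47 = -1027*47 = -48269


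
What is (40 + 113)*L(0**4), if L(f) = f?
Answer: 0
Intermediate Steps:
(40 + 113)*L(0**4) = (40 + 113)*0**4 = 153*0 = 0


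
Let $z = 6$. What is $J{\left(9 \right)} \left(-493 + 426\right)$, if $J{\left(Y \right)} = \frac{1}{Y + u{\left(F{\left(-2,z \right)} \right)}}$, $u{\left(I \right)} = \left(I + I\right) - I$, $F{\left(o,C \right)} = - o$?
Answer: $- \frac{67}{11} \approx -6.0909$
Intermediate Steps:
$u{\left(I \right)} = I$ ($u{\left(I \right)} = 2 I - I = I$)
$J{\left(Y \right)} = \frac{1}{2 + Y}$ ($J{\left(Y \right)} = \frac{1}{Y - -2} = \frac{1}{Y + 2} = \frac{1}{2 + Y}$)
$J{\left(9 \right)} \left(-493 + 426\right) = \frac{-493 + 426}{2 + 9} = \frac{1}{11} \left(-67\right) = - \frac{67}{11}$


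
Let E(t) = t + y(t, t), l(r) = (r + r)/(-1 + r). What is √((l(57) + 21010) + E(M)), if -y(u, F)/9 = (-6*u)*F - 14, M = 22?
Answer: √9270023/14 ≈ 217.48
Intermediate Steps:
y(u, F) = 126 + 54*F*u (y(u, F) = -9*((-6*u)*F - 14) = -9*(-6*F*u - 14) = -9*(-14 - 6*F*u) = 126 + 54*F*u)
l(r) = 2*r/(-1 + r) (l(r) = (2*r)/(-1 + r) = 2*r/(-1 + r))
E(t) = 126 + t + 54*t² (E(t) = t + (126 + 54*t*t) = t + (126 + 54*t²) = 126 + t + 54*t²)
√((l(57) + 21010) + E(M)) = √((2*57/(-1 + 57) + 21010) + (126 + 22 + 54*22²)) = √((2*57/56 + 21010) + (126 + 22 + 54*484)) = √((2*57*(1/56) + 21010) + (126 + 22 + 26136)) = √((57/28 + 21010) + 26284) = √(588337/28 + 26284) = √(1324289/28) = √9270023/14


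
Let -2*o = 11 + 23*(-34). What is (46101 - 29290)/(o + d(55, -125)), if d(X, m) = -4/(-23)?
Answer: 773306/17741 ≈ 43.589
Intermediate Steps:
o = 771/2 (o = -(11 + 23*(-34))/2 = -(11 - 782)/2 = -½*(-771) = 771/2 ≈ 385.50)
d(X, m) = 4/23 (d(X, m) = -4*(-1/23) = 4/23)
(46101 - 29290)/(o + d(55, -125)) = (46101 - 29290)/(771/2 + 4/23) = 16811/(17741/46) = 16811*(46/17741) = 773306/17741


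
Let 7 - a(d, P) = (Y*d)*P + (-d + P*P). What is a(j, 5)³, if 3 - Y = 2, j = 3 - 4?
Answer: -2744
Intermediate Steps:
j = -1
Y = 1 (Y = 3 - 1*2 = 3 - 2 = 1)
a(d, P) = 7 + d - P² - P*d (a(d, P) = 7 - ((1*d)*P + (-d + P*P)) = 7 - (d*P + (-d + P²)) = 7 - (P*d + (P² - d)) = 7 - (P² - d + P*d) = 7 + (d - P² - P*d) = 7 + d - P² - P*d)
a(j, 5)³ = (7 - 1 - 1*5² - 1*5*(-1))³ = (7 - 1 - 1*25 + 5)³ = (7 - 1 - 25 + 5)³ = (-14)³ = -2744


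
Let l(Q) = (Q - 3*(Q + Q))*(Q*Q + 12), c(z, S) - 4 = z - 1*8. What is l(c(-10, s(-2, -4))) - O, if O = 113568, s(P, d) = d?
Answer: -99008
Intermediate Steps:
c(z, S) = -4 + z (c(z, S) = 4 + (z - 1*8) = 4 + (z - 8) = 4 + (-8 + z) = -4 + z)
l(Q) = -5*Q*(12 + Q²) (l(Q) = (Q - 6*Q)*(Q² + 12) = (Q - 6*Q)*(12 + Q²) = (-5*Q)*(12 + Q²) = -5*Q*(12 + Q²))
l(c(-10, s(-2, -4))) - O = -5*(-4 - 10)*(12 + (-4 - 10)²) - 1*113568 = -5*(-14)*(12 + (-14)²) - 113568 = -5*(-14)*(12 + 196) - 113568 = -5*(-14)*208 - 113568 = 14560 - 113568 = -99008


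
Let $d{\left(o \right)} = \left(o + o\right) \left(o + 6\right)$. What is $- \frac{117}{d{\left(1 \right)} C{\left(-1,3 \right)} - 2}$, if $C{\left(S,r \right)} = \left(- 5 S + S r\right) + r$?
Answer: $- \frac{117}{68} \approx -1.7206$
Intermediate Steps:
$C{\left(S,r \right)} = r - 5 S + S r$
$d{\left(o \right)} = 2 o \left(6 + o\right)$
$- \frac{117}{d{\left(1 \right)} C{\left(-1,3 \right)} - 2} = - \frac{117}{2 \cdot 1 \left(6 + 1\right) \left(3 - -5 - 3\right) - 2} = - \frac{117}{2 \cdot 1 \cdot 7 \left(3 + 5 - 3\right) - 2} = - \frac{117}{14 \cdot 5 - 2} = - \frac{117}{70 - 2} = - \frac{117}{68}$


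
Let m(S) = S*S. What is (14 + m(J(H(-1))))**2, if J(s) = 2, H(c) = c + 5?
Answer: 324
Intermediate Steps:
H(c) = 5 + c
m(S) = S**2
(14 + m(J(H(-1))))**2 = (14 + 2**2)**2 = (14 + 4)**2 = 18**2 = 324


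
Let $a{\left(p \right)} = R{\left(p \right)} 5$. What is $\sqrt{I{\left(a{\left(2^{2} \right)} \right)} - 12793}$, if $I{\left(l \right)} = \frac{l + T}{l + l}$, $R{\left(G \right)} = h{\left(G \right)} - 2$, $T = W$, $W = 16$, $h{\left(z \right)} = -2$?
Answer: $\frac{i \sqrt{1279290}}{10} \approx 113.11 i$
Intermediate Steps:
$T = 16$
$R{\left(G \right)} = -4$ ($R{\left(G \right)} = -2 - 2 = -4$)
$a{\left(p \right)} = -20$ ($a{\left(p \right)} = \left(-4\right) 5 = -20$)
$I{\left(l \right)} = \frac{16 + l}{2 l}$ ($I{\left(l \right)} = \frac{l + 16}{l + l} = \frac{16 + l}{2 l}$)
$\sqrt{I{\left(a{\left(2^{2} \right)} \right)} - 12793} = \sqrt{\frac{16 - 20}{2 \left(-20\right)} - 12793} = \sqrt{\frac{1}{2} \left(- \frac{1}{20}\right) \left(-4\right) - 12793} = \sqrt{\frac{1}{10} - 12793} = \sqrt{- \frac{127929}{10}} = \frac{i \sqrt{1279290}}{10}$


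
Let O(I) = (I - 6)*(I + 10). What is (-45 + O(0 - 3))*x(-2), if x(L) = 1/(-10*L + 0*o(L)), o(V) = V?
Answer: -27/5 ≈ -5.4000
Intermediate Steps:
x(L) = -1/(10*L) (x(L) = 1/(-10*L + 0*L) = 1/(-10*L + 0) = 1/(-10*L) = -1/(10*L))
O(I) = (-6 + I)*(10 + I)
(-45 + O(0 - 3))*x(-2) = (-45 + (-60 + (0 - 3)**2 + 4*(0 - 3)))*(-1/10/(-2)) = (-45 + (-60 + (-3)**2 + 4*(-3)))*(-1/10*(-1/2)) = (-45 + (-60 + 9 - 12))*(1/20) = (-45 - 63)*(1/20) = -108*1/20 = -27/5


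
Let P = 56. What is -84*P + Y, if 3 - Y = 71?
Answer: -4772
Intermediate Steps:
Y = -68 (Y = 3 - 1*71 = 3 - 71 = -68)
-84*P + Y = -84*56 - 68 = -4704 - 68 = -4772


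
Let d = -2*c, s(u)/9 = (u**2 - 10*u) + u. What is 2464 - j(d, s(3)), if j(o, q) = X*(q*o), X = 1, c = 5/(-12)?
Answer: 2599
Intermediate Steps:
c = -5/12 (c = 5*(-1/12) = -5/12 ≈ -0.41667)
s(u) = -81*u + 9*u**2 (s(u) = 9*((u**2 - 10*u) + u) = 9*(u**2 - 9*u) = -81*u + 9*u**2)
d = 5/6 (d = -2*(-5/12) = 5/6 ≈ 0.83333)
j(o, q) = o*q (j(o, q) = 1*(q*o) = 1*(o*q) = o*q)
2464 - j(d, s(3)) = 2464 - 5*9*3*(-9 + 3)/6 = 2464 - 5*9*3*(-6)/6 = 2464 - 5*(-162)/6 = 2464 - 1*(-135) = 2464 + 135 = 2599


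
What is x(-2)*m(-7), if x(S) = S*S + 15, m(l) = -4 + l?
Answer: -209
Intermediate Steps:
x(S) = 15 + S² (x(S) = S² + 15 = 15 + S²)
x(-2)*m(-7) = (15 + (-2)²)*(-4 - 7) = (15 + 4)*(-11) = 19*(-11) = -209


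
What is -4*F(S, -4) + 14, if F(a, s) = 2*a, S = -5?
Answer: 54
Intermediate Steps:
-4*F(S, -4) + 14 = -8*(-5) + 14 = -4*(-10) + 14 = 40 + 14 = 54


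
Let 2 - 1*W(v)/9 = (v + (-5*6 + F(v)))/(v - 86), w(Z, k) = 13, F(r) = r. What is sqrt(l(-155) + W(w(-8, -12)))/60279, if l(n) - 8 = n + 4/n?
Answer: I*sqrt(16582211705)/682056885 ≈ 0.0001888*I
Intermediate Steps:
l(n) = 8 + n + 4/n (l(n) = 8 + (n + 4/n) = 8 + n + 4/n)
W(v) = 18 - 9*(-30 + 2*v)/(-86 + v) (W(v) = 18 - 9*(v + (-5*6 + v))/(v - 86) = 18 - 9*(v + (-30 + v))/(-86 + v) = 18 - 9*(-30 + 2*v)/(-86 + v))
sqrt(l(-155) + W(w(-8, -12)))/60279 = sqrt((8 - 155 + 4/(-155)) - 1278/(-86 + 13))/60279 = sqrt((8 - 155 + 4*(-1/155)) - 1278/(-73))*(1/60279) = sqrt((8 - 155 - 4/155) - 1278*(-1/73))*(1/60279) = sqrt(-22789/155 + 1278/73)*(1/60279) = sqrt(-1465507/11315)*(1/60279) = (I*sqrt(16582211705)/11315)*(1/60279) = I*sqrt(16582211705)/682056885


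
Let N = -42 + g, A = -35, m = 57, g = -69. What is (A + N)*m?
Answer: -8322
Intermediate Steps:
N = -111 (N = -42 - 69 = -111)
(A + N)*m = (-35 - 111)*57 = -146*57 = -8322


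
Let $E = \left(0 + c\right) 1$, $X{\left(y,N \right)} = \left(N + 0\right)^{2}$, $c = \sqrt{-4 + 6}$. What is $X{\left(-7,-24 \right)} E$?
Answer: $576 \sqrt{2} \approx 814.59$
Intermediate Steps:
$c = \sqrt{2} \approx 1.4142$
$X{\left(y,N \right)} = N^{2}$
$E = \sqrt{2}$ ($E = \left(0 + \sqrt{2}\right) 1 = \sqrt{2} \cdot 1 = \sqrt{2} \approx 1.4142$)
$X{\left(-7,-24 \right)} E = \left(-24\right)^{2} \sqrt{2} = 576 \sqrt{2}$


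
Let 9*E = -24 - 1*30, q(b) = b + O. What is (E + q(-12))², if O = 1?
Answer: 289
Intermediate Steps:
q(b) = 1 + b (q(b) = b + 1 = 1 + b)
E = -6 (E = (-24 - 1*30)/9 = (-24 - 30)/9 = (⅑)*(-54) = -6)
(E + q(-12))² = (-6 + (1 - 12))² = (-6 - 11)² = (-17)² = 289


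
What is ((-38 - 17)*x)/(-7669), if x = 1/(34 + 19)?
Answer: 55/406457 ≈ 0.00013532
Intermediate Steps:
x = 1/53 ≈ 0.018868
((-38 - 17)*x)/(-7669) = ((-38 - 17)*(1/53))/(-7669) = -55*1/53*(-1/7669) = -55/53*(-1/7669) = 55/406457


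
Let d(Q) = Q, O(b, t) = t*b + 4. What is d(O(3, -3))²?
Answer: 25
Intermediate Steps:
O(b, t) = 4 + b*t (O(b, t) = b*t + 4 = 4 + b*t)
d(O(3, -3))² = (4 + 3*(-3))² = (4 - 9)² = (-5)² = 25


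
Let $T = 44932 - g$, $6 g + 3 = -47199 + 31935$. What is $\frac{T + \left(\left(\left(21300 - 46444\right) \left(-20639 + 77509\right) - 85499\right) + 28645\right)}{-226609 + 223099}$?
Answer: $\frac{190659821}{468} \approx 4.0739 \cdot 10^{5}$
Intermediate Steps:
$g = - \frac{5089}{2}$ ($g = - \frac{1}{2} + \frac{-47199 + 31935}{6} = - \frac{1}{2} + \frac{1}{6} \left(-15264\right) = - \frac{1}{2} - 2544 = - \frac{5089}{2} \approx -2544.5$)
$T = \frac{94953}{2}$ ($T = 44932 - - \frac{5089}{2} = 44932 + \frac{5089}{2} = \frac{94953}{2} \approx 47477.0$)
$\frac{T + \left(\left(\left(21300 - 46444\right) \left(-20639 + 77509\right) - 85499\right) + 28645\right)}{-226609 + 223099} = \frac{\frac{94953}{2} + \left(\left(\left(21300 - 46444\right) \left(-20639 + 77509\right) - 85499\right) + 28645\right)}{-226609 + 223099} = \frac{\frac{94953}{2} + \left(\left(\left(-25144\right) 56870 - 85499\right) + 28645\right)}{-3510} = \left(\frac{94953}{2} + \left(\left(-1429939280 - 85499\right) + 28645\right)\right) \left(- \frac{1}{3510}\right) = \left(\frac{94953}{2} + \left(-1430024779 + 28645\right)\right) \left(- \frac{1}{3510}\right) = \left(\frac{94953}{2} - 1429996134\right) \left(- \frac{1}{3510}\right) = \left(- \frac{2859897315}{2}\right) \left(- \frac{1}{3510}\right) = \frac{190659821}{468}$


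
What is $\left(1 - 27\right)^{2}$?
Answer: $676$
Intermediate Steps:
$\left(1 - 27\right)^{2} = \left(-26\right)^{2} = 676$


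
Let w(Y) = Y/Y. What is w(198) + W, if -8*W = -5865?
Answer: 5873/8 ≈ 734.13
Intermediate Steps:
W = 5865/8 (W = -⅛*(-5865) = 5865/8 ≈ 733.13)
w(Y) = 1
w(198) + W = 1 + 5865/8 = 5873/8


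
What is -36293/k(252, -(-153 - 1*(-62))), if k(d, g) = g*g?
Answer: -36293/8281 ≈ -4.3827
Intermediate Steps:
k(d, g) = g²
-36293/k(252, -(-153 - 1*(-62))) = -36293/(-153 - 1*(-62))² = -36293/(-153 + 62)² = -36293/((-1*(-91))²) = -36293/(91²) = -36293/8281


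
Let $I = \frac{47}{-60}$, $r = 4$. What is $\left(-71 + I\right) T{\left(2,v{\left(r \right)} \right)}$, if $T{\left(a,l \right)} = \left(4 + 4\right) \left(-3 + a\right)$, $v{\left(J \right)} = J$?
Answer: $\frac{8614}{15} \approx 574.27$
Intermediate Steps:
$I = - \frac{47}{60}$ ($I = 47 \left(- \frac{1}{60}\right) = - \frac{47}{60} \approx -0.78333$)
$T{\left(a,l \right)} = -24 + 8 a$ ($T{\left(a,l \right)} = 8 \left(-3 + a\right) = -24 + 8 a$)
$\left(-71 + I\right) T{\left(2,v{\left(r \right)} \right)} = \left(-71 - \frac{47}{60}\right) \left(-24 + 8 \cdot 2\right) = - \frac{4307 \left(-24 + 16\right)}{60} = \left(- \frac{4307}{60}\right) \left(-8\right) = \frac{8614}{15}$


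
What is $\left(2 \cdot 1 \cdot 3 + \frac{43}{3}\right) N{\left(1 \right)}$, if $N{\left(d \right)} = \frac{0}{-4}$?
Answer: $0$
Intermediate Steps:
$N{\left(d \right)} = 0$ ($N{\left(d \right)} = 0 \left(- \frac{1}{4}\right) = 0$)
$\left(2 \cdot 1 \cdot 3 + \frac{43}{3}\right) N{\left(1 \right)} = \left(2 \cdot 1 \cdot 3 + \frac{43}{3}\right) 0 = \left(2 \cdot 3 + 43 \cdot \frac{1}{3}\right) 0 = \left(6 + \frac{43}{3}\right) 0 = \frac{61}{3} \cdot 0 = 0$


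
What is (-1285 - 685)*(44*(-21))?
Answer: 1820280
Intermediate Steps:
(-1285 - 685)*(44*(-21)) = -1970*(-924) = 1820280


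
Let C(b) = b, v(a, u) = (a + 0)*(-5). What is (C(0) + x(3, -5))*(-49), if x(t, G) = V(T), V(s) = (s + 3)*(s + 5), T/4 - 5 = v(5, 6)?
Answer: -282975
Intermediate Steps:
v(a, u) = -5*a (v(a, u) = a*(-5) = -5*a)
T = -80 (T = 20 + 4*(-5*5) = 20 + 4*(-25) = 20 - 100 = -80)
V(s) = (3 + s)*(5 + s)
x(t, G) = 5775 (x(t, G) = 15 + (-80)² + 8*(-80) = 15 + 6400 - 640 = 5775)
(C(0) + x(3, -5))*(-49) = (0 + 5775)*(-49) = 5775*(-49) = -282975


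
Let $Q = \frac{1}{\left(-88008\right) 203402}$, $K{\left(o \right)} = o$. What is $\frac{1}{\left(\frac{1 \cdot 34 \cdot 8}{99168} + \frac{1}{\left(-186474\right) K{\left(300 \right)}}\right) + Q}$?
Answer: $\frac{43102850486656208400}{118222598880029653} \approx 364.59$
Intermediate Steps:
$Q = - \frac{1}{17901003216}$ ($Q = \left(- \frac{1}{88008}\right) \frac{1}{203402} = - \frac{1}{17901003216} \approx -5.5863 \cdot 10^{-11}$)
$\frac{1}{\left(\frac{1 \cdot 34 \cdot 8}{99168} + \frac{1}{\left(-186474\right) K{\left(300 \right)}}\right) + Q} = \frac{1}{\left(\frac{1 \cdot 34 \cdot 8}{99168} + \frac{1}{\left(-186474\right) 300}\right) - \frac{1}{17901003216}} = \frac{1}{\left(34 \cdot 8 \cdot \frac{1}{99168} - \frac{1}{55942200}\right) - \frac{1}{17901003216}} = \frac{1}{\left(272 \cdot \frac{1}{99168} - \frac{1}{55942200}\right) - \frac{1}{17901003216}} = \frac{1}{\left(\frac{17}{6198} - \frac{1}{55942200}\right) - \frac{1}{17901003216}} = \frac{1}{\frac{158501867}{57788292600} - \frac{1}{17901003216}} = \frac{1}{\frac{118222598880029653}{43102850486656208400}} = \frac{43102850486656208400}{118222598880029653}$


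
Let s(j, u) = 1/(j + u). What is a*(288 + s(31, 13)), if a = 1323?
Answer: 16766379/44 ≈ 3.8105e+5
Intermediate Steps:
a*(288 + s(31, 13)) = 1323*(288 + 1/(31 + 13)) = 1323*(288 + 1/44) = 1323*(12673/44) = 16766379/44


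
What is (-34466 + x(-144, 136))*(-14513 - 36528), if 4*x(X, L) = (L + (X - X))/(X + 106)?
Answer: 33425270711/19 ≈ 1.7592e+9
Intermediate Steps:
x(X, L) = L/(4*(106 + X)) (x(X, L) = ((L + (X - X))/(X + 106))/4 = ((L + 0)/(106 + X))/4 = (L/(106 + X))/4 = L/(4*(106 + X)))
(-34466 + x(-144, 136))*(-14513 - 36528) = (-34466 + (¼)*136/(106 - 144))*(-14513 - 36528) = (-34466 + (¼)*136/(-38))*(-51041) = (-34466 + (¼)*136*(-1/38))*(-51041) = (-34466 - 17/19)*(-51041) = -654871/19*(-51041) = 33425270711/19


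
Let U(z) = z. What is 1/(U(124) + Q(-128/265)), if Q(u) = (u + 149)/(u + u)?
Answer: -256/7613 ≈ -0.033627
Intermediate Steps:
Q(u) = (149 + u)/(2*u) (Q(u) = (149 + u)/((2*u)) = (149 + u)*(1/(2*u)) = (149 + u)/(2*u))
1/(U(124) + Q(-128/265)) = 1/(124 + (149 - 128/265)/(2*((-128/265)))) = 1/(124 + (149 - 128*1/265)/(2*((-128*1/265)))) = 1/(124 + (149 - 128/265)/(2*(-128/265))) = 1/(124 + (½)*(-265/128)*(39357/265)) = 1/(124 - 39357/256) = 1/(-7613/256) = -256/7613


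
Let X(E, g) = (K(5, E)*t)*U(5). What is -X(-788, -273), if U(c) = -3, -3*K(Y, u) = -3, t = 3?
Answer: 9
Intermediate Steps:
K(Y, u) = 1 (K(Y, u) = -1/3*(-3) = 1)
X(E, g) = -9 (X(E, g) = (1*3)*(-3) = 3*(-3) = -9)
-X(-788, -273) = -1*(-9) = 9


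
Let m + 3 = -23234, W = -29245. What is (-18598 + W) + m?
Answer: -71080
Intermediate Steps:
m = -23237 (m = -3 - 23234 = -23237)
(-18598 + W) + m = (-18598 - 29245) - 23237 = -47843 - 23237 = -71080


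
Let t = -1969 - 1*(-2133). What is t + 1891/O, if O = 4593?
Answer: 755143/4593 ≈ 164.41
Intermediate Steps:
t = 164 (t = -1969 + 2133 = 164)
t + 1891/O = 164 + 1891/4593 = 755143/4593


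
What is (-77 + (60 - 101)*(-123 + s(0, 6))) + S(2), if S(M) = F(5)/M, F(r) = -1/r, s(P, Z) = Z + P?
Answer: 47199/10 ≈ 4719.9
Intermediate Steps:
s(P, Z) = P + Z
S(M) = -1/(5*M) (S(M) = (-1/5)/M = (-1*1/5)/M = -1/(5*M))
(-77 + (60 - 101)*(-123 + s(0, 6))) + S(2) = (-77 + (60 - 101)*(-123 + (0 + 6))) - 1/5/2 = (-77 - 41*(-123 + 6)) - 1/5*1/2 = (-77 - 41*(-117)) - 1/10 = (-77 + 4797) - 1/10 = 4720 - 1/10 = 47199/10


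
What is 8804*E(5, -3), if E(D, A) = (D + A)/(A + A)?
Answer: -8804/3 ≈ -2934.7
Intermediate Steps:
E(D, A) = (A + D)/(2*A) (E(D, A) = (A + D)/((2*A)) = (A + D)*(1/(2*A)) = (A + D)/(2*A))
8804*E(5, -3) = 8804*((½)*(-3 + 5)/(-3)) = 8804*((½)*(-⅓)*2) = 8804*(-⅓) = -8804/3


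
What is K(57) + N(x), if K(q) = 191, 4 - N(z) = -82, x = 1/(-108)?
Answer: 277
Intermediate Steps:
x = -1/108 ≈ -0.0092593
N(z) = 86 (N(z) = 4 - 1*(-82) = 4 + 82 = 86)
K(57) + N(x) = 191 + 86 = 277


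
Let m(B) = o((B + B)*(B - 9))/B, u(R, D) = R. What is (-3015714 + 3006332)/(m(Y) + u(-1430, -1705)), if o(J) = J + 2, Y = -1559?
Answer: 7313269/3559198 ≈ 2.0548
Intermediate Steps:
o(J) = 2 + J
m(B) = (2 + 2*B*(-9 + B))/B (m(B) = (2 + (B + B)*(B - 9))/B = (2 + (2*B)*(-9 + B))/B = (2 + 2*B*(-9 + B))/B)
(-3015714 + 3006332)/(m(Y) + u(-1430, -1705)) = (-3015714 + 3006332)/((-18 + 2*(-1559) + 2/(-1559)) - 1430) = -9382/((-18 - 3118 + 2*(-1/1559)) - 1430) = -9382/((-18 - 3118 - 2/1559) - 1430) = -9382/(-4889026/1559 - 1430) = -9382/(-7118396/1559) = -9382*(-1559/7118396) = 7313269/3559198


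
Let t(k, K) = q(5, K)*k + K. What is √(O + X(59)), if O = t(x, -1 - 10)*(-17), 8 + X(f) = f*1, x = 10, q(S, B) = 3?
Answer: 4*I*√17 ≈ 16.492*I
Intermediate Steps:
t(k, K) = K + 3*k (t(k, K) = 3*k + K = K + 3*k)
X(f) = -8 + f (X(f) = -8 + f*1 = -8 + f)
O = -323 (O = ((-1 - 10) + 3*10)*(-17) = (-11 + 30)*(-17) = 19*(-17) = -323)
√(O + X(59)) = √(-323 + (-8 + 59)) = √(-323 + 51) = √(-272) = 4*I*√17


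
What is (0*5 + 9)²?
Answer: 81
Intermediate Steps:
(0*5 + 9)² = (0 + 9)² = 9² = 81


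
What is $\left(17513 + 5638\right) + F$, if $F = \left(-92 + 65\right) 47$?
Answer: $21882$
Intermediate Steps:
$F = -1269$ ($F = \left(-27\right) 47 = -1269$)
$\left(17513 + 5638\right) + F = \left(17513 + 5638\right) - 1269 = 23151 - 1269 = 21882$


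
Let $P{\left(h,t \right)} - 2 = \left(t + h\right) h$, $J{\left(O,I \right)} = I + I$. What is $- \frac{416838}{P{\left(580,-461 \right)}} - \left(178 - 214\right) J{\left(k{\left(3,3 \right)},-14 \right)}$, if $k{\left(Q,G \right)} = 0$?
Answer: $- \frac{34995507}{34511} \approx -1014.0$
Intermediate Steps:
$J{\left(O,I \right)} = 2 I$
$P{\left(h,t \right)} = 2 + h \left(h + t\right)$ ($P{\left(h,t \right)} = 2 + \left(t + h\right) h = 2 + \left(h + t\right) h = 2 + h \left(h + t\right)$)
$- \frac{416838}{P{\left(580,-461 \right)}} - \left(178 - 214\right) J{\left(k{\left(3,3 \right)},-14 \right)} = - \frac{416838}{2 + 580^{2} + 580 \left(-461\right)} - \left(178 - 214\right) 2 \left(-14\right) = - \frac{416838}{2 + 336400 - 267380} - \left(-36\right) \left(-28\right) = - \frac{416838}{69022} - 1008 = \left(-416838\right) \frac{1}{69022} - 1008 = - \frac{208419}{34511} - 1008 = - \frac{34995507}{34511}$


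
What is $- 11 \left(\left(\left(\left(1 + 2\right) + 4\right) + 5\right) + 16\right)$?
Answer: $-308$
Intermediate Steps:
$- 11 \left(\left(\left(\left(1 + 2\right) + 4\right) + 5\right) + 16\right) = - 11 \left(\left(\left(3 + 4\right) + 5\right) + 16\right) = - 11 \left(\left(7 + 5\right) + 16\right) = - 11 \left(12 + 16\right) = \left(-11\right) 28 = -308$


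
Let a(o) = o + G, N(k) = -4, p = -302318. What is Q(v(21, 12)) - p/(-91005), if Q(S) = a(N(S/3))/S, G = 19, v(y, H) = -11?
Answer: -4690573/1001055 ≈ -4.6856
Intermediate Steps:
a(o) = 19 + o (a(o) = o + 19 = 19 + o)
Q(S) = 15/S (Q(S) = (19 - 4)/S = 15/S)
Q(v(21, 12)) - p/(-91005) = 15/(-11) - (-302318)/(-91005) = 15*(-1/11) - (-302318)*(-1)/91005 = -15/11 - 1*302318/91005 = -15/11 - 302318/91005 = -4690573/1001055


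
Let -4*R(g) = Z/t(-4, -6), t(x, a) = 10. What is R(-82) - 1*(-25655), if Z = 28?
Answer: 256543/10 ≈ 25654.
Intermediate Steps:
R(g) = -7/10
R(-82) - 1*(-25655) = -7/10 - 1*(-25655) = -7/10 + 25655 = 256543/10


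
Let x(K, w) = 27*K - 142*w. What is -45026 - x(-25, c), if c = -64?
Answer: -53439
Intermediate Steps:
x(K, w) = -142*w + 27*K
-45026 - x(-25, c) = -45026 - (-142*(-64) + 27*(-25)) = -45026 - (9088 - 675) = -45026 - 1*8413 = -45026 - 8413 = -53439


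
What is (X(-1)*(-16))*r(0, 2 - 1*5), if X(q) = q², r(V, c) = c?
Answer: 48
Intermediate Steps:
(X(-1)*(-16))*r(0, 2 - 1*5) = ((-1)²*(-16))*(2 - 1*5) = (1*(-16))*(2 - 5) = -16*(-3) = 48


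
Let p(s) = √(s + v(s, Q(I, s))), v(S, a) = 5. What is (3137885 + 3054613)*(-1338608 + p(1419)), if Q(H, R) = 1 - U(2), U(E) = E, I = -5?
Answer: -8289327362784 + 24769992*√89 ≈ -8.2891e+12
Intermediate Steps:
Q(H, R) = -1 (Q(H, R) = 1 - 1*2 = 1 - 2 = -1)
p(s) = √(5 + s) (p(s) = √(s + 5) = √(5 + s))
(3137885 + 3054613)*(-1338608 + p(1419)) = (3137885 + 3054613)*(-1338608 + √(5 + 1419)) = 6192498*(-1338608 + √1424) = 6192498*(-1338608 + 4*√89) = -8289327362784 + 24769992*√89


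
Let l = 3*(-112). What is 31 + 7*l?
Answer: -2321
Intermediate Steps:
l = -336
31 + 7*l = 31 + 7*(-336) = 31 - 2352 = -2321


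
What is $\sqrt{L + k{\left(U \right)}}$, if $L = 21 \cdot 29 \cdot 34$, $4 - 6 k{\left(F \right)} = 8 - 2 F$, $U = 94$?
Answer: $\frac{\sqrt{186630}}{3} \approx 144.0$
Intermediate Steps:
$k{\left(F \right)} = - \frac{2}{3} + \frac{F}{3}$ ($k{\left(F \right)} = \frac{2}{3} - \frac{8 - 2 F}{6} = \frac{2}{3} + \left(- \frac{4}{3} + \frac{F}{3}\right) = - \frac{2}{3} + \frac{F}{3}$)
$L = 20706$ ($L = 609 \cdot 34 = 20706$)
$\sqrt{L + k{\left(U \right)}} = \sqrt{20706 + \left(- \frac{2}{3} + \frac{1}{3} \cdot 94\right)} = \sqrt{20706 + \left(- \frac{2}{3} + \frac{94}{3}\right)} = \sqrt{20706 + \frac{92}{3}} = \sqrt{\frac{62210}{3}} = \frac{\sqrt{186630}}{3}$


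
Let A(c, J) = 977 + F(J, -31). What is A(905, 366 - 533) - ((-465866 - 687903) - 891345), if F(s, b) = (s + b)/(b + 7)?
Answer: 8184397/4 ≈ 2.0461e+6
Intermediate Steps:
F(s, b) = (b + s)/(7 + b)
A(c, J) = 23479/24 - J/24 (A(c, J) = 977 + (-31 + J)/(7 - 31) = 977 + (-31 + J)/(-24) = 977 - (-31 + J)/24 = 977 + (31/24 - J/24) = 23479/24 - J/24)
A(905, 366 - 533) - ((-465866 - 687903) - 891345) = (23479/24 - (366 - 533)/24) - ((-465866 - 687903) - 891345) = (23479/24 - 1/24*(-167)) - (-1153769 - 891345) = (23479/24 + 167/24) - 1*(-2045114) = 3941/4 + 2045114 = 8184397/4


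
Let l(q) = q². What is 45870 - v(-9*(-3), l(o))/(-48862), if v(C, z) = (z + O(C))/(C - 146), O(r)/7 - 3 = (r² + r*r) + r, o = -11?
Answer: 266714682323/5814578 ≈ 45870.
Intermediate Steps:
O(r) = 21 + 7*r + 14*r² (O(r) = 21 + 7*((r² + r*r) + r) = 21 + 7*((r² + r²) + r) = 21 + 7*(2*r² + r) = 21 + 7*(r + 2*r²) = 21 + (7*r + 14*r²) = 21 + 7*r + 14*r²)
v(C, z) = (21 + z + 7*C + 14*C²)/(-146 + C) (v(C, z) = (z + (21 + 7*C + 14*C²))/(C - 146) = (21 + z + 7*C + 14*C²)/(-146 + C))
45870 - v(-9*(-3), l(o))/(-48862) = 45870 - (21 + (-11)² + 7*(-9*(-3)) + 14*(-9*(-3))²)/(-146 - 9*(-3))/(-48862) = 45870 - (21 + 121 + 7*27 + 14*27²)/(-146 + 27)*(-1)/48862 = 45870 - (21 + 121 + 189 + 14*729)/(-119)*(-1)/48862 = 45870 - (-(21 + 121 + 189 + 10206)/119)*(-1)/48862 = 45870 - (-1/119*10537)*(-1)/48862 = 45870 - (-10537)*(-1)/(119*48862) = 45870 - 1*10537/5814578 = 45870 - 10537/5814578 = 266714682323/5814578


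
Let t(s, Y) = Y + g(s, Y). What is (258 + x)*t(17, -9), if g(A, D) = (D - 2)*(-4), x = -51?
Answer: 7245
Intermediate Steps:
g(A, D) = 8 - 4*D (g(A, D) = (-2 + D)*(-4) = 8 - 4*D)
t(s, Y) = 8 - 3*Y (t(s, Y) = Y + (8 - 4*Y) = 8 - 3*Y)
(258 + x)*t(17, -9) = (258 - 51)*(8 - 3*(-9)) = 207*(8 + 27) = 207*35 = 7245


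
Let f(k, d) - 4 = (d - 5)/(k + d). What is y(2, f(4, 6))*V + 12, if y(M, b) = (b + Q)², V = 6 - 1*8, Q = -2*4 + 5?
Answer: 479/50 ≈ 9.5800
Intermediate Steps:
f(k, d) = 4 + (-5 + d)/(d + k) (f(k, d) = 4 + (d - 5)/(k + d) = 4 + (-5 + d)/(d + k))
Q = -3 (Q = -8 + 5 = -3)
V = -2 (V = 6 - 8 = -2)
y(M, b) = (-3 + b)² (y(M, b) = (b - 3)² = (-3 + b)²)
y(2, f(4, 6))*V + 12 = (-3 + (-5 + 4*4 + 5*6)/(6 + 4))²*(-2) + 12 = (-3 + (-5 + 16 + 30)/10)²*(-2) + 12 = (-3 + (⅒)*41)²*(-2) + 12 = (-3 + 41/10)²*(-2) + 12 = (11/10)²*(-2) + 12 = (121/100)*(-2) + 12 = -121/50 + 12 = 479/50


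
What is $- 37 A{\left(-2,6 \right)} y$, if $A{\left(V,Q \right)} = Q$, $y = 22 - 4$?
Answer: $-3996$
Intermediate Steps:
$y = 18$
$- 37 A{\left(-2,6 \right)} y = \left(-37\right) 6 \cdot 18 = \left(-222\right) 18 = -3996$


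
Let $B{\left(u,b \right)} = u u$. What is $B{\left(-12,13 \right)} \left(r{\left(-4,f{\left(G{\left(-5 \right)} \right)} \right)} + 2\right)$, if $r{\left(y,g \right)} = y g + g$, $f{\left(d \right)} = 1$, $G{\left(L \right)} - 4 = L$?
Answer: $-144$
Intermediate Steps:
$G{\left(L \right)} = 4 + L$
$r{\left(y,g \right)} = g + g y$ ($r{\left(y,g \right)} = g y + g = g + g y$)
$B{\left(u,b \right)} = u^{2}$
$B{\left(-12,13 \right)} \left(r{\left(-4,f{\left(G{\left(-5 \right)} \right)} \right)} + 2\right) = \left(-12\right)^{2} \left(1 \left(1 - 4\right) + 2\right) = 144 \left(1 \left(-3\right) + 2\right) = 144 \left(-3 + 2\right) = 144 \left(-1\right) = -144$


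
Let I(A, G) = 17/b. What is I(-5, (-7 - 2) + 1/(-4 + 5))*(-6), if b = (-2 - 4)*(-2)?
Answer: -17/2 ≈ -8.5000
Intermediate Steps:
b = 12 (b = -6*(-2) = 12)
I(A, G) = 17/12
I(-5, (-7 - 2) + 1/(-4 + 5))*(-6) = (17/12)*(-6) = -17/2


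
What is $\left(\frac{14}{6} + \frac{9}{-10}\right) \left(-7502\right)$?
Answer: $- \frac{161293}{15} \approx -10753.0$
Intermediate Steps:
$\left(\frac{14}{6} + \frac{9}{-10}\right) \left(-7502\right) = \left(14 \cdot \frac{1}{6} + 9 \left(- \frac{1}{10}\right)\right) \left(-7502\right) = \left(\frac{7}{3} - \frac{9}{10}\right) \left(-7502\right) = \frac{43}{30} \left(-7502\right) = - \frac{161293}{15}$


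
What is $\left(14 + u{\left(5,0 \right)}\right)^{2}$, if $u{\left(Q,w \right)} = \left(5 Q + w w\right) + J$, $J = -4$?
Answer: $1225$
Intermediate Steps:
$u{\left(Q,w \right)} = -4 + w^{2} + 5 Q$ ($u{\left(Q,w \right)} = \left(5 Q + w w\right) - 4 = \left(5 Q + w^{2}\right) - 4 = \left(w^{2} + 5 Q\right) - 4 = -4 + w^{2} + 5 Q$)
$\left(14 + u{\left(5,0 \right)}\right)^{2} = \left(14 + \left(-4 + 0^{2} + 5 \cdot 5\right)\right)^{2} = \left(14 + \left(-4 + 0 + 25\right)\right)^{2} = \left(14 + 21\right)^{2} = 35^{2} = 1225$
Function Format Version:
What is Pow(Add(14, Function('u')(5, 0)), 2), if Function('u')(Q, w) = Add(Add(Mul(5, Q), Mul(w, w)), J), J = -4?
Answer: 1225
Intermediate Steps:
Function('u')(Q, w) = Add(-4, Pow(w, 2), Mul(5, Q)) (Function('u')(Q, w) = Add(Add(Mul(5, Q), Mul(w, w)), -4) = Add(Add(Mul(5, Q), Pow(w, 2)), -4) = Add(Add(Pow(w, 2), Mul(5, Q)), -4) = Add(-4, Pow(w, 2), Mul(5, Q)))
Pow(Add(14, Function('u')(5, 0)), 2) = Pow(Add(14, Add(-4, Pow(0, 2), Mul(5, 5))), 2) = Pow(Add(14, Add(-4, 0, 25)), 2) = Pow(Add(14, 21), 2) = Pow(35, 2) = 1225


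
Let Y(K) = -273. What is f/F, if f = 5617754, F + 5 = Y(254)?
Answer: -2808877/139 ≈ -20208.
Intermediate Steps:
F = -278 (F = -5 - 273 = -278)
f/F = 5617754/(-278) = 5617754*(-1/278) = -2808877/139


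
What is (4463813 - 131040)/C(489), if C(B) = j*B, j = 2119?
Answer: 4332773/1036191 ≈ 4.1814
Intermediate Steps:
C(B) = 2119*B
(4463813 - 131040)/C(489) = (4463813 - 131040)/((2119*489)) = 4332773/1036191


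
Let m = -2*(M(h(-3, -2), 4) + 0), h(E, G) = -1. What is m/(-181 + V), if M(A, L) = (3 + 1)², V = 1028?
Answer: -32/847 ≈ -0.037780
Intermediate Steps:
M(A, L) = 16 (M(A, L) = 4² = 16)
m = -32 (m = -2*(16 + 0) = -2*16 = -32)
m/(-181 + V) = -32/(-181 + 1028) = -32/847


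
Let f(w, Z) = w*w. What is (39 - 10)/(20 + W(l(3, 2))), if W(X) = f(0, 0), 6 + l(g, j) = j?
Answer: 29/20 ≈ 1.4500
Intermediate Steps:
f(w, Z) = w²
l(g, j) = -6 + j
W(X) = 0 (W(X) = 0² = 0)
(39 - 10)/(20 + W(l(3, 2))) = (39 - 10)/(20 + 0) = 29/20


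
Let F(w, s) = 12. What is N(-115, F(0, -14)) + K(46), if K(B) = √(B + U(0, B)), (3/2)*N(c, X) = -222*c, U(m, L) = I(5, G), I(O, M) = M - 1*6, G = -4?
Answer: 17026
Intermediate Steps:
I(O, M) = -6 + M (I(O, M) = M - 6 = -6 + M)
U(m, L) = -10 (U(m, L) = -6 - 4 = -10)
N(c, X) = -148*c (N(c, X) = 2*(-222*c)/3 = -148*c)
K(B) = √(-10 + B) (K(B) = √(B - 10) = √(-10 + B))
N(-115, F(0, -14)) + K(46) = -148*(-115) + √(-10 + 46) = 17020 + √36 = 17020 + 6 = 17026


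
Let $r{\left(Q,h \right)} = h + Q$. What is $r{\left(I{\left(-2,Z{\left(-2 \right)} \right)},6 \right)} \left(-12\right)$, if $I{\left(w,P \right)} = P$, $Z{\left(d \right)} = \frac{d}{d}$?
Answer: $-84$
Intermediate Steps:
$Z{\left(d \right)} = 1$
$r{\left(Q,h \right)} = Q + h$
$r{\left(I{\left(-2,Z{\left(-2 \right)} \right)},6 \right)} \left(-12\right) = \left(1 + 6\right) \left(-12\right) = 7 \left(-12\right) = -84$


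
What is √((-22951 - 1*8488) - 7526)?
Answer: I*√38965 ≈ 197.4*I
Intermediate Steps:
√((-22951 - 1*8488) - 7526) = √((-22951 - 8488) - 7526) = √(-31439 - 7526) = √(-38965) = I*√38965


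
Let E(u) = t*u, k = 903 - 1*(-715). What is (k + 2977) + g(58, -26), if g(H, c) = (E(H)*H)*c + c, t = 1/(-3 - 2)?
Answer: 110309/5 ≈ 22062.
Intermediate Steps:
k = 1618 (k = 903 + 715 = 1618)
t = -1/5 (t = 1/(-5) = -1/5 ≈ -0.20000)
E(u) = -u/5
g(H, c) = c - c*H**2/5 (g(H, c) = ((-H/5)*H)*c + c = (-H**2/5)*c + c = -c*H**2/5 + c = c - c*H**2/5)
(k + 2977) + g(58, -26) = (1618 + 2977) + (1/5)*(-26)*(5 - 1*58**2) = 4595 + (1/5)*(-26)*(5 - 1*3364) = 4595 + (1/5)*(-26)*(5 - 3364) = 4595 + (1/5)*(-26)*(-3359) = 4595 + 87334/5 = 110309/5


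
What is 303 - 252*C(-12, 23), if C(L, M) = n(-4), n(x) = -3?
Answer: 1059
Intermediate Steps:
C(L, M) = -3
303 - 252*C(-12, 23) = 303 - 252*(-3) = 303 + 756 = 1059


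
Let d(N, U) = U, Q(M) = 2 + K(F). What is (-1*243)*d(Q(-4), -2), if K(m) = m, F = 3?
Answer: 486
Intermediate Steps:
Q(M) = 5 (Q(M) = 2 + 3 = 5)
(-1*243)*d(Q(-4), -2) = -1*243*(-2) = -243*(-2) = 486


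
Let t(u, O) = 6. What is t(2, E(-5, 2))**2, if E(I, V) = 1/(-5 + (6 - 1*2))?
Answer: 36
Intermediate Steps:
E(I, V) = -1 (E(I, V) = 1/(-5 + (6 - 2)) = 1/(-5 + 4) = 1/(-1) = -1)
t(2, E(-5, 2))**2 = 6**2 = 36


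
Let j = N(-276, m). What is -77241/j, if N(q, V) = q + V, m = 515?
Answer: -77241/239 ≈ -323.18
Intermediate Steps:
N(q, V) = V + q
j = 239 (j = 515 - 276 = 239)
-77241/j = -77241/239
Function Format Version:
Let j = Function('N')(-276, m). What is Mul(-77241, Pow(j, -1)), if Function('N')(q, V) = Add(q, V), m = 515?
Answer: Rational(-77241, 239) ≈ -323.18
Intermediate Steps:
Function('N')(q, V) = Add(V, q)
j = 239 (j = Add(515, -276) = 239)
Mul(-77241, Pow(j, -1)) = Mul(-77241, Pow(239, -1)) = Mul(-77241, Rational(1, 239)) = Rational(-77241, 239)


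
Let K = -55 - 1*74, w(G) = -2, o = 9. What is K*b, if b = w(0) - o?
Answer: 1419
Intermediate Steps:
K = -129 (K = -55 - 74 = -129)
b = -11 (b = -2 - 1*9 = -2 - 9 = -11)
K*b = -129*(-11) = 1419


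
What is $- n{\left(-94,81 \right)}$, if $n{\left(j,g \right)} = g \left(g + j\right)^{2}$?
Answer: $-13689$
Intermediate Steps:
$- n{\left(-94,81 \right)} = - 81 \left(81 - 94\right)^{2} = - 81 \left(-13\right)^{2} = - 81 \cdot 169 = \left(-1\right) 13689 = -13689$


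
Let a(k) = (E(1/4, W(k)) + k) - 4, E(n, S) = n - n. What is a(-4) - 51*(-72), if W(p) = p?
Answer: 3664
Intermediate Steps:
E(n, S) = 0
a(k) = -4 + k (a(k) = (0 + k) - 4 = k - 4 = -4 + k)
a(-4) - 51*(-72) = (-4 - 4) - 51*(-72) = -8 + 3672 = 3664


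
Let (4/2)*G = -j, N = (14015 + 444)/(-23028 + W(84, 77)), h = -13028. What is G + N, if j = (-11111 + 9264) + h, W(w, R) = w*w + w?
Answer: 118152541/15888 ≈ 7436.6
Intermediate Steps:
W(w, R) = w + w² (W(w, R) = w² + w = w + w²)
N = -14459/15888 (N = (14015 + 444)/(-23028 + 84*(1 + 84)) = 14459/(-23028 + 84*85) = 14459/(-23028 + 7140) = 14459/(-15888) = 14459*(-1/15888) = -14459/15888 ≈ -0.91006)
j = -14875 (j = (-11111 + 9264) - 13028 = -1847 - 13028 = -14875)
G = 14875/2 (G = (-1*(-14875))/2 = (½)*14875 = 14875/2 ≈ 7437.5)
G + N = 14875/2 - 14459/15888 = 118152541/15888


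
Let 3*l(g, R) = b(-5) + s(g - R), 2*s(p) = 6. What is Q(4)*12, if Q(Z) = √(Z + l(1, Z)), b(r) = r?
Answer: 4*√30 ≈ 21.909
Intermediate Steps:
s(p) = 3 (s(p) = (½)*6 = 3)
l(g, R) = -⅔ (l(g, R) = (-5 + 3)/3 = (⅓)*(-2) = -⅔)
Q(Z) = √(-⅔ + Z) (Q(Z) = √(Z - ⅔) = √(-⅔ + Z))
Q(4)*12 = (√(-6 + 9*4)/3)*12 = (√(-6 + 36)/3)*12 = (√30/3)*12 = 4*√30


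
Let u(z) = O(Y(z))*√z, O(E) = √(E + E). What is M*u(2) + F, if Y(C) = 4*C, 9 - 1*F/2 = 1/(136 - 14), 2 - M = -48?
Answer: 1097/61 + 200*√2 ≈ 300.83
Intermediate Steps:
M = 50 (M = 2 - 1*(-48) = 2 + 48 = 50)
F = 1097/61 (F = 18 - 2/(136 - 14) = 18 - 2/122 = 18 - 2*1/122 = 18 - 1/61 = 1097/61 ≈ 17.984)
O(E) = √2*√E (O(E) = √(2*E) = √2*√E)
u(z) = 2*z*√2 (u(z) = (√2*√(4*z))*√z = (√2*(2*√z))*√z = (2*√2*√z)*√z = 2*z*√2)
M*u(2) + F = 50*(2*2*√2) + 1097/61 = 50*(4*√2) + 1097/61 = 200*√2 + 1097/61 = 1097/61 + 200*√2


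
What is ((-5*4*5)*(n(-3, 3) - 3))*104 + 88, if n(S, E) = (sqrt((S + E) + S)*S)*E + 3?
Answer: 88 + 93600*I*sqrt(3) ≈ 88.0 + 1.6212e+5*I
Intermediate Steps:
n(S, E) = 3 + E*S*sqrt(E + 2*S) (n(S, E) = (sqrt((E + S) + S)*S)*E + 3 = (sqrt(E + 2*S)*S)*E + 3 = (S*sqrt(E + 2*S))*E + 3 = E*S*sqrt(E + 2*S) + 3 = 3 + E*S*sqrt(E + 2*S))
((-5*4*5)*(n(-3, 3) - 3))*104 + 88 = ((-5*4*5)*((3 + 3*(-3)*sqrt(3 + 2*(-3))) - 3))*104 + 88 = ((-20*5)*((3 + 3*(-3)*sqrt(3 - 6)) - 3))*104 + 88 = -100*((3 + 3*(-3)*sqrt(-3)) - 3)*104 + 88 = -100*((3 + 3*(-3)*(I*sqrt(3))) - 3)*104 + 88 = -100*((3 - 9*I*sqrt(3)) - 3)*104 + 88 = -(-900)*I*sqrt(3)*104 + 88 = (900*I*sqrt(3))*104 + 88 = 93600*I*sqrt(3) + 88 = 88 + 93600*I*sqrt(3)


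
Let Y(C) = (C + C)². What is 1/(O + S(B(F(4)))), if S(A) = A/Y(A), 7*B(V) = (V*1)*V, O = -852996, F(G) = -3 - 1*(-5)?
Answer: -16/13647929 ≈ -1.1723e-6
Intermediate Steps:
F(G) = 2 (F(G) = -3 + 5 = 2)
Y(C) = 4*C² (Y(C) = (2*C)² = 4*C²)
B(V) = V²/7 (B(V) = ((V*1)*V)/7 = (V*V)/7 = V²/7)
S(A) = 1/(4*A) (S(A) = A/((4*A²)) = A*(1/(4*A²)) = 1/(4*A))
1/(O + S(B(F(4)))) = 1/(-852996 + 1/(4*(((⅐)*2²)))) = 1/(-852996 + 1/(4*(((⅐)*4)))) = 1/(-852996 + 1/(4*(4/7))) = 1/(-852996 + (¼)*(7/4)) = 1/(-852996 + 7/16) = 1/(-13647929/16) = -16/13647929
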